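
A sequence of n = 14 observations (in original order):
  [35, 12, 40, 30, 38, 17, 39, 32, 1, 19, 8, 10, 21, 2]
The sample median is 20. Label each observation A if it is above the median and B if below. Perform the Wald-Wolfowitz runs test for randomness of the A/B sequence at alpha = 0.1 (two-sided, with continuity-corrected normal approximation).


Step 1: Compute median = 20; label A = above, B = below.
Labels in order: ABAAABAABBBBAB  (n_A = 7, n_B = 7)
Step 2: Count runs R = 8.
Step 3: Under H0 (random ordering), E[R] = 2*n_A*n_B/(n_A+n_B) + 1 = 2*7*7/14 + 1 = 8.0000.
        Var[R] = 2*n_A*n_B*(2*n_A*n_B - n_A - n_B) / ((n_A+n_B)^2 * (n_A+n_B-1)) = 8232/2548 = 3.2308.
        SD[R] = 1.7974.
Step 4: R = E[R], so z = 0 with no continuity correction.
Step 5: Two-sided p-value via normal approximation = 2*(1 - Phi(|z|)) = 1.000000.
Step 6: alpha = 0.1. fail to reject H0.

R = 8, z = 0.0000, p = 1.000000, fail to reject H0.


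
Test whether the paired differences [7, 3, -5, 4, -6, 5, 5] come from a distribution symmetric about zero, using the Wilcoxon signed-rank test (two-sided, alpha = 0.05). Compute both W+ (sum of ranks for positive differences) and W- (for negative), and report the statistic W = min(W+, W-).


Step 1: Drop any zero differences (none here) and take |d_i|.
|d| = [7, 3, 5, 4, 6, 5, 5]
Step 2: Midrank |d_i| (ties get averaged ranks).
ranks: |7|->7, |3|->1, |5|->4, |4|->2, |6|->6, |5|->4, |5|->4
Step 3: Attach original signs; sum ranks with positive sign and with negative sign.
W+ = 7 + 1 + 2 + 4 + 4 = 18
W- = 4 + 6 = 10
(Check: W+ + W- = 28 should equal n(n+1)/2 = 28.)
Step 4: Test statistic W = min(W+, W-) = 10.
Step 5: Ties in |d|, so use the tie-corrected normal approximation.
        E[W] = n(n+1)/4 = 7*8/4 = 14.
        Tie groups: |d|=5 (t=3); sum(t^3 - t) = 24.
        Var[W] = n(n+1)(2n+1)/24 - sum(t^3-t)/48 = 840/24 - 24/48 = 34.5.
        z = (W - E[W]) / sqrt(Var[W]) = (10 - 14) / 5.8737 = -0.6810.
        Two-sided p = 2*Phi(z) = 0.495868.
Step 6: alpha = 0.05. fail to reject H0.

W+ = 18, W- = 10, W = min = 10, p = 0.495868, fail to reject H0.


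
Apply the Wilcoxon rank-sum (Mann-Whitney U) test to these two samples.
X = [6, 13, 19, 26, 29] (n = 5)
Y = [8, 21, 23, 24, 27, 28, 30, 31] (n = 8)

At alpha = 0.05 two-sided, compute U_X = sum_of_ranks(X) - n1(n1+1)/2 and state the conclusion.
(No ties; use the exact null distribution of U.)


Step 1: Combine and sort all 13 observations; assign midranks.
sorted (value, group): (6,X), (8,Y), (13,X), (19,X), (21,Y), (23,Y), (24,Y), (26,X), (27,Y), (28,Y), (29,X), (30,Y), (31,Y)
ranks: 6->1, 8->2, 13->3, 19->4, 21->5, 23->6, 24->7, 26->8, 27->9, 28->10, 29->11, 30->12, 31->13
Step 2: Rank sum for X: R1 = 1 + 3 + 4 + 8 + 11 = 27.
Step 3: U_X = R1 - n1(n1+1)/2 = 27 - 5*6/2 = 27 - 15 = 12.
       U_Y = n1*n2 - U_X = 40 - 12 = 28.
Step 4: No ties, so the exact null distribution of U (based on enumerating the C(13,5) = 1287 equally likely rank assignments) gives the two-sided p-value.
Step 5: p-value = 0.284382; compare to alpha = 0.05. fail to reject H0.

U_X = 12, p = 0.284382, fail to reject H0 at alpha = 0.05.


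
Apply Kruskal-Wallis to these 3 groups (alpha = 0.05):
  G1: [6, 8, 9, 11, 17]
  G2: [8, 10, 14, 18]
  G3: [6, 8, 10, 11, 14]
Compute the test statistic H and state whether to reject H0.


Step 1: Combine all N = 14 observations and assign midranks.
sorted (value, group, rank): (6,G1,1.5), (6,G3,1.5), (8,G1,4), (8,G2,4), (8,G3,4), (9,G1,6), (10,G2,7.5), (10,G3,7.5), (11,G1,9.5), (11,G3,9.5), (14,G2,11.5), (14,G3,11.5), (17,G1,13), (18,G2,14)
Step 2: Sum ranks within each group.
R_1 = 34 (n_1 = 5)
R_2 = 37 (n_2 = 4)
R_3 = 34 (n_3 = 5)
Step 3: H = 12/(N(N+1)) * sum(R_i^2/n_i) - 3(N+1)
     = 12/(14*15) * (34^2/5 + 37^2/4 + 34^2/5) - 3*15
     = 0.057143 * 804.65 - 45
     = 0.980000.
Step 4: Ties present; correction factor C = 1 - 48/(14^3 - 14) = 0.982418. Corrected H = 0.980000 / 0.982418 = 0.997539.
Step 5: Under H0, H ~ chi^2(2); p-value = 0.607277.
Step 6: alpha = 0.05. fail to reject H0.

H = 0.9975, df = 2, p = 0.607277, fail to reject H0.


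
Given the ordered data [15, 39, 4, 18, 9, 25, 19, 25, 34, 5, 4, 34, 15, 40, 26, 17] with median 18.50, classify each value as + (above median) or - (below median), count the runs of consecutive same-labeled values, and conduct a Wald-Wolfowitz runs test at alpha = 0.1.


Step 1: Compute median = 18.50; label A = above, B = below.
Labels in order: BABBBAAAABBABAAB  (n_A = 8, n_B = 8)
Step 2: Count runs R = 9.
Step 3: Under H0 (random ordering), E[R] = 2*n_A*n_B/(n_A+n_B) + 1 = 2*8*8/16 + 1 = 9.0000.
        Var[R] = 2*n_A*n_B*(2*n_A*n_B - n_A - n_B) / ((n_A+n_B)^2 * (n_A+n_B-1)) = 14336/3840 = 3.7333.
        SD[R] = 1.9322.
Step 4: R = E[R], so z = 0 with no continuity correction.
Step 5: Two-sided p-value via normal approximation = 2*(1 - Phi(|z|)) = 1.000000.
Step 6: alpha = 0.1. fail to reject H0.

R = 9, z = 0.0000, p = 1.000000, fail to reject H0.


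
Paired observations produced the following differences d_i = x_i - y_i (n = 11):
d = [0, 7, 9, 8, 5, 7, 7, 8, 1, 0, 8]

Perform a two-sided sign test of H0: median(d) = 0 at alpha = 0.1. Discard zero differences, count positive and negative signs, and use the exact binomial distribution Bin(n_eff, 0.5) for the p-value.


Step 1: Discard zero differences. Original n = 11; n_eff = number of nonzero differences = 9.
Nonzero differences (with sign): +7, +9, +8, +5, +7, +7, +8, +1, +8
Step 2: Count signs: positive = 9, negative = 0.
Step 3: Under H0: P(positive) = 0.5, so the number of positives S ~ Bin(9, 0.5).
Step 4: Two-sided exact p-value = sum of Bin(9,0.5) probabilities at or below the observed probability = 0.003906.
Step 5: alpha = 0.1. reject H0.

n_eff = 9, pos = 9, neg = 0, p = 0.003906, reject H0.


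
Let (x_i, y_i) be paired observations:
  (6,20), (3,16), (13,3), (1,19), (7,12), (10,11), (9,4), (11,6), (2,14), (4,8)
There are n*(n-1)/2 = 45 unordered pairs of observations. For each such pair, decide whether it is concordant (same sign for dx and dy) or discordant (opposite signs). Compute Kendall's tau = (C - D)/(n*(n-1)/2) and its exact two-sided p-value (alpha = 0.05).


Step 1: Enumerate the 45 unordered pairs (i,j) with i<j and classify each by sign(x_j-x_i) * sign(y_j-y_i).
  (1,2):dx=-3,dy=-4->C; (1,3):dx=+7,dy=-17->D; (1,4):dx=-5,dy=-1->C; (1,5):dx=+1,dy=-8->D
  (1,6):dx=+4,dy=-9->D; (1,7):dx=+3,dy=-16->D; (1,8):dx=+5,dy=-14->D; (1,9):dx=-4,dy=-6->C
  (1,10):dx=-2,dy=-12->C; (2,3):dx=+10,dy=-13->D; (2,4):dx=-2,dy=+3->D; (2,5):dx=+4,dy=-4->D
  (2,6):dx=+7,dy=-5->D; (2,7):dx=+6,dy=-12->D; (2,8):dx=+8,dy=-10->D; (2,9):dx=-1,dy=-2->C
  (2,10):dx=+1,dy=-8->D; (3,4):dx=-12,dy=+16->D; (3,5):dx=-6,dy=+9->D; (3,6):dx=-3,dy=+8->D
  (3,7):dx=-4,dy=+1->D; (3,8):dx=-2,dy=+3->D; (3,9):dx=-11,dy=+11->D; (3,10):dx=-9,dy=+5->D
  (4,5):dx=+6,dy=-7->D; (4,6):dx=+9,dy=-8->D; (4,7):dx=+8,dy=-15->D; (4,8):dx=+10,dy=-13->D
  (4,9):dx=+1,dy=-5->D; (4,10):dx=+3,dy=-11->D; (5,6):dx=+3,dy=-1->D; (5,7):dx=+2,dy=-8->D
  (5,8):dx=+4,dy=-6->D; (5,9):dx=-5,dy=+2->D; (5,10):dx=-3,dy=-4->C; (6,7):dx=-1,dy=-7->C
  (6,8):dx=+1,dy=-5->D; (6,9):dx=-8,dy=+3->D; (6,10):dx=-6,dy=-3->C; (7,8):dx=+2,dy=+2->C
  (7,9):dx=-7,dy=+10->D; (7,10):dx=-5,dy=+4->D; (8,9):dx=-9,dy=+8->D; (8,10):dx=-7,dy=+2->D
  (9,10):dx=+2,dy=-6->D
Step 2: C = 9, D = 36, total pairs = 45.
Step 3: tau = (C - D)/(n(n-1)/2) = (9 - 36)/45 = -0.600000.
Step 4: Exact two-sided p-value (enumerate n! = 3628800 permutations of y under H0): p = 0.016666.
Step 5: alpha = 0.05. reject H0.

tau_b = -0.6000 (C=9, D=36), p = 0.016666, reject H0.


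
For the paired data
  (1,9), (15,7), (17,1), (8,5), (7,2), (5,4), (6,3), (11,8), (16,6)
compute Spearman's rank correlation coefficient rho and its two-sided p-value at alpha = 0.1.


Step 1: Rank x and y separately (midranks; no ties here).
rank(x): 1->1, 15->7, 17->9, 8->5, 7->4, 5->2, 6->3, 11->6, 16->8
rank(y): 9->9, 7->7, 1->1, 5->5, 2->2, 4->4, 3->3, 8->8, 6->6
Step 2: d_i = R_x(i) - R_y(i); compute d_i^2.
  (1-9)^2=64, (7-7)^2=0, (9-1)^2=64, (5-5)^2=0, (4-2)^2=4, (2-4)^2=4, (3-3)^2=0, (6-8)^2=4, (8-6)^2=4
sum(d^2) = 144.
Step 3: rho = 1 - 6*144 / (9*(9^2 - 1)) = 1 - 864/720 = -0.200000.
Step 4: Under H0, t = rho * sqrt((n-2)/(1-rho^2)) = -0.5401 ~ t(7).
Step 5: Two-sided p-value from the t-distribution with 7 df = 0.605901.
Step 6: alpha = 0.1. fail to reject H0.

rho = -0.2000, p = 0.605901, fail to reject H0 at alpha = 0.1.


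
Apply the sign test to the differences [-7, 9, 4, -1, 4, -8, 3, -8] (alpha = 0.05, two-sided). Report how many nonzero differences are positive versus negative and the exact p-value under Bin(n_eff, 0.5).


Step 1: Discard zero differences. Original n = 8; n_eff = number of nonzero differences = 8.
Nonzero differences (with sign): -7, +9, +4, -1, +4, -8, +3, -8
Step 2: Count signs: positive = 4, negative = 4.
Step 3: Under H0: P(positive) = 0.5, so the number of positives S ~ Bin(8, 0.5).
Step 4: Two-sided exact p-value = sum of Bin(8,0.5) probabilities at or below the observed probability = 1.000000.
Step 5: alpha = 0.05. fail to reject H0.

n_eff = 8, pos = 4, neg = 4, p = 1.000000, fail to reject H0.


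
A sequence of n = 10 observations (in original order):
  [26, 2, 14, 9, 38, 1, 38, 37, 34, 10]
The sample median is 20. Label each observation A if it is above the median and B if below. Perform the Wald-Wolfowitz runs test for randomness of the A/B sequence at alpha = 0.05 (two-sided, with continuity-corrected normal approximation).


Step 1: Compute median = 20; label A = above, B = below.
Labels in order: ABBBABAAAB  (n_A = 5, n_B = 5)
Step 2: Count runs R = 6.
Step 3: Under H0 (random ordering), E[R] = 2*n_A*n_B/(n_A+n_B) + 1 = 2*5*5/10 + 1 = 6.0000.
        Var[R] = 2*n_A*n_B*(2*n_A*n_B - n_A - n_B) / ((n_A+n_B)^2 * (n_A+n_B-1)) = 2000/900 = 2.2222.
        SD[R] = 1.4907.
Step 4: R = E[R], so z = 0 with no continuity correction.
Step 5: Two-sided p-value via normal approximation = 2*(1 - Phi(|z|)) = 1.000000.
Step 6: alpha = 0.05. fail to reject H0.

R = 6, z = 0.0000, p = 1.000000, fail to reject H0.


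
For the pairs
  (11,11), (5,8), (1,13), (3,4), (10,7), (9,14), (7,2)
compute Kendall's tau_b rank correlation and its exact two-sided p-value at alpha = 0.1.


Step 1: Enumerate the 21 unordered pairs (i,j) with i<j and classify each by sign(x_j-x_i) * sign(y_j-y_i).
  (1,2):dx=-6,dy=-3->C; (1,3):dx=-10,dy=+2->D; (1,4):dx=-8,dy=-7->C; (1,5):dx=-1,dy=-4->C
  (1,6):dx=-2,dy=+3->D; (1,7):dx=-4,dy=-9->C; (2,3):dx=-4,dy=+5->D; (2,4):dx=-2,dy=-4->C
  (2,5):dx=+5,dy=-1->D; (2,6):dx=+4,dy=+6->C; (2,7):dx=+2,dy=-6->D; (3,4):dx=+2,dy=-9->D
  (3,5):dx=+9,dy=-6->D; (3,6):dx=+8,dy=+1->C; (3,7):dx=+6,dy=-11->D; (4,5):dx=+7,dy=+3->C
  (4,6):dx=+6,dy=+10->C; (4,7):dx=+4,dy=-2->D; (5,6):dx=-1,dy=+7->D; (5,7):dx=-3,dy=-5->C
  (6,7):dx=-2,dy=-12->C
Step 2: C = 11, D = 10, total pairs = 21.
Step 3: tau = (C - D)/(n(n-1)/2) = (11 - 10)/21 = 0.047619.
Step 4: Exact two-sided p-value (enumerate n! = 5040 permutations of y under H0): p = 1.000000.
Step 5: alpha = 0.1. fail to reject H0.

tau_b = 0.0476 (C=11, D=10), p = 1.000000, fail to reject H0.


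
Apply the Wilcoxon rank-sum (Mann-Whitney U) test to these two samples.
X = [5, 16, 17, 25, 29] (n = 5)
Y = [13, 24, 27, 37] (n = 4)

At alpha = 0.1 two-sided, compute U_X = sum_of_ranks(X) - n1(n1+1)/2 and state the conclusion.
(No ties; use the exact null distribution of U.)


Step 1: Combine and sort all 9 observations; assign midranks.
sorted (value, group): (5,X), (13,Y), (16,X), (17,X), (24,Y), (25,X), (27,Y), (29,X), (37,Y)
ranks: 5->1, 13->2, 16->3, 17->4, 24->5, 25->6, 27->7, 29->8, 37->9
Step 2: Rank sum for X: R1 = 1 + 3 + 4 + 6 + 8 = 22.
Step 3: U_X = R1 - n1(n1+1)/2 = 22 - 5*6/2 = 22 - 15 = 7.
       U_Y = n1*n2 - U_X = 20 - 7 = 13.
Step 4: No ties, so the exact null distribution of U (based on enumerating the C(9,5) = 126 equally likely rank assignments) gives the two-sided p-value.
Step 5: p-value = 0.555556; compare to alpha = 0.1. fail to reject H0.

U_X = 7, p = 0.555556, fail to reject H0 at alpha = 0.1.


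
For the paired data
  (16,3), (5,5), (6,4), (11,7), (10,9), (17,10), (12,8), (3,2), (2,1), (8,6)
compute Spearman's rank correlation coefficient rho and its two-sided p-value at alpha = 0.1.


Step 1: Rank x and y separately (midranks; no ties here).
rank(x): 16->9, 5->3, 6->4, 11->7, 10->6, 17->10, 12->8, 3->2, 2->1, 8->5
rank(y): 3->3, 5->5, 4->4, 7->7, 9->9, 10->10, 8->8, 2->2, 1->1, 6->6
Step 2: d_i = R_x(i) - R_y(i); compute d_i^2.
  (9-3)^2=36, (3-5)^2=4, (4-4)^2=0, (7-7)^2=0, (6-9)^2=9, (10-10)^2=0, (8-8)^2=0, (2-2)^2=0, (1-1)^2=0, (5-6)^2=1
sum(d^2) = 50.
Step 3: rho = 1 - 6*50 / (10*(10^2 - 1)) = 1 - 300/990 = 0.696970.
Step 4: Under H0, t = rho * sqrt((n-2)/(1-rho^2)) = 2.7490 ~ t(8).
Step 5: Two-sided p-value from the t-distribution with 8 df = 0.025097.
Step 6: alpha = 0.1. reject H0.

rho = 0.6970, p = 0.025097, reject H0 at alpha = 0.1.


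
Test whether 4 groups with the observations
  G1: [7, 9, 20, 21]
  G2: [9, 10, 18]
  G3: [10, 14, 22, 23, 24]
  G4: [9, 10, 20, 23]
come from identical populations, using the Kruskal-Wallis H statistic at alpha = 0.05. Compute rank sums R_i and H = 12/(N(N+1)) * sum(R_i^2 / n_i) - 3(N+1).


Step 1: Combine all N = 16 observations and assign midranks.
sorted (value, group, rank): (7,G1,1), (9,G1,3), (9,G2,3), (9,G4,3), (10,G2,6), (10,G3,6), (10,G4,6), (14,G3,8), (18,G2,9), (20,G1,10.5), (20,G4,10.5), (21,G1,12), (22,G3,13), (23,G3,14.5), (23,G4,14.5), (24,G3,16)
Step 2: Sum ranks within each group.
R_1 = 26.5 (n_1 = 4)
R_2 = 18 (n_2 = 3)
R_3 = 57.5 (n_3 = 5)
R_4 = 34 (n_4 = 4)
Step 3: H = 12/(N(N+1)) * sum(R_i^2/n_i) - 3(N+1)
     = 12/(16*17) * (26.5^2/4 + 18^2/3 + 57.5^2/5 + 34^2/4) - 3*17
     = 0.044118 * 1233.81 - 51
     = 3.432904.
Step 4: Ties present; correction factor C = 1 - 60/(16^3 - 16) = 0.985294. Corrected H = 3.432904 / 0.985294 = 3.484142.
Step 5: Under H0, H ~ chi^2(3); p-value = 0.322825.
Step 6: alpha = 0.05. fail to reject H0.

H = 3.4841, df = 3, p = 0.322825, fail to reject H0.


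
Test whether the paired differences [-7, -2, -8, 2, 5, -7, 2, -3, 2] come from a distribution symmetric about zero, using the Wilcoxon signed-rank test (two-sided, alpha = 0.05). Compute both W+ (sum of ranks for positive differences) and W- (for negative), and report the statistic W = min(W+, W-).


Step 1: Drop any zero differences (none here) and take |d_i|.
|d| = [7, 2, 8, 2, 5, 7, 2, 3, 2]
Step 2: Midrank |d_i| (ties get averaged ranks).
ranks: |7|->7.5, |2|->2.5, |8|->9, |2|->2.5, |5|->6, |7|->7.5, |2|->2.5, |3|->5, |2|->2.5
Step 3: Attach original signs; sum ranks with positive sign and with negative sign.
W+ = 2.5 + 6 + 2.5 + 2.5 = 13.5
W- = 7.5 + 2.5 + 9 + 7.5 + 5 = 31.5
(Check: W+ + W- = 45 should equal n(n+1)/2 = 45.)
Step 4: Test statistic W = min(W+, W-) = 13.5.
Step 5: Ties in |d|, so use the tie-corrected normal approximation.
        E[W] = n(n+1)/4 = 9*10/4 = 22.5.
        Tie groups: |d|=2 (t=4), |d|=7 (t=2); sum(t^3 - t) = 66.
        Var[W] = n(n+1)(2n+1)/24 - sum(t^3-t)/48 = 1710/24 - 66/48 = 69.875.
        z = (W - E[W]) / sqrt(Var[W]) = (13.5 - 22.5) / 8.3591 = -1.0767.
        Two-sided p = 2*Phi(z) = 0.281629.
Step 6: alpha = 0.05. fail to reject H0.

W+ = 13.5, W- = 31.5, W = min = 13.5, p = 0.281629, fail to reject H0.


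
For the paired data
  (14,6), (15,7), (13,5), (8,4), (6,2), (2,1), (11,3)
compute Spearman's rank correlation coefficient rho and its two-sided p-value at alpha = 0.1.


Step 1: Rank x and y separately (midranks; no ties here).
rank(x): 14->6, 15->7, 13->5, 8->3, 6->2, 2->1, 11->4
rank(y): 6->6, 7->7, 5->5, 4->4, 2->2, 1->1, 3->3
Step 2: d_i = R_x(i) - R_y(i); compute d_i^2.
  (6-6)^2=0, (7-7)^2=0, (5-5)^2=0, (3-4)^2=1, (2-2)^2=0, (1-1)^2=0, (4-3)^2=1
sum(d^2) = 2.
Step 3: rho = 1 - 6*2 / (7*(7^2 - 1)) = 1 - 12/336 = 0.964286.
Step 4: Under H0, t = rho * sqrt((n-2)/(1-rho^2)) = 8.1408 ~ t(5).
Step 5: Two-sided p-value from the t-distribution with 5 df = 0.000454.
Step 6: alpha = 0.1. reject H0.

rho = 0.9643, p = 0.000454, reject H0 at alpha = 0.1.


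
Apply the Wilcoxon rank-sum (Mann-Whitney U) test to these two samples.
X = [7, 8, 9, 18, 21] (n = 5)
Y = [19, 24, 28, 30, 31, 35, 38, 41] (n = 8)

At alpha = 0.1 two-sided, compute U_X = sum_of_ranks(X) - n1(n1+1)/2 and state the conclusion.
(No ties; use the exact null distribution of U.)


Step 1: Combine and sort all 13 observations; assign midranks.
sorted (value, group): (7,X), (8,X), (9,X), (18,X), (19,Y), (21,X), (24,Y), (28,Y), (30,Y), (31,Y), (35,Y), (38,Y), (41,Y)
ranks: 7->1, 8->2, 9->3, 18->4, 19->5, 21->6, 24->7, 28->8, 30->9, 31->10, 35->11, 38->12, 41->13
Step 2: Rank sum for X: R1 = 1 + 2 + 3 + 4 + 6 = 16.
Step 3: U_X = R1 - n1(n1+1)/2 = 16 - 5*6/2 = 16 - 15 = 1.
       U_Y = n1*n2 - U_X = 40 - 1 = 39.
Step 4: No ties, so the exact null distribution of U (based on enumerating the C(13,5) = 1287 equally likely rank assignments) gives the two-sided p-value.
Step 5: p-value = 0.003108; compare to alpha = 0.1. reject H0.

U_X = 1, p = 0.003108, reject H0 at alpha = 0.1.


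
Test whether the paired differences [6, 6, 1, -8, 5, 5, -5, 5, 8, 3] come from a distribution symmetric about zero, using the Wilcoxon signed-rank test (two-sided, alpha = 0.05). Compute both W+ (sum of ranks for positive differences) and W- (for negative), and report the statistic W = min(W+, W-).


Step 1: Drop any zero differences (none here) and take |d_i|.
|d| = [6, 6, 1, 8, 5, 5, 5, 5, 8, 3]
Step 2: Midrank |d_i| (ties get averaged ranks).
ranks: |6|->7.5, |6|->7.5, |1|->1, |8|->9.5, |5|->4.5, |5|->4.5, |5|->4.5, |5|->4.5, |8|->9.5, |3|->2
Step 3: Attach original signs; sum ranks with positive sign and with negative sign.
W+ = 7.5 + 7.5 + 1 + 4.5 + 4.5 + 4.5 + 9.5 + 2 = 41
W- = 9.5 + 4.5 = 14
(Check: W+ + W- = 55 should equal n(n+1)/2 = 55.)
Step 4: Test statistic W = min(W+, W-) = 14.
Step 5: Ties in |d|, so use the tie-corrected normal approximation.
        E[W] = n(n+1)/4 = 10*11/4 = 27.5.
        Tie groups: |d|=5 (t=4), |d|=6 (t=2), |d|=8 (t=2); sum(t^3 - t) = 72.
        Var[W] = n(n+1)(2n+1)/24 - sum(t^3-t)/48 = 2310/24 - 72/48 = 94.75.
        z = (W - E[W]) / sqrt(Var[W]) = (14 - 27.5) / 9.7340 = -1.3869.
        Two-sided p = 2*Phi(z) = 0.165473.
Step 6: alpha = 0.05. fail to reject H0.

W+ = 41, W- = 14, W = min = 14, p = 0.165473, fail to reject H0.


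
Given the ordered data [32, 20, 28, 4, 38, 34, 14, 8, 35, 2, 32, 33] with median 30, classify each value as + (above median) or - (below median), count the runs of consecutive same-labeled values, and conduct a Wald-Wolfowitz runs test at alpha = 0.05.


Step 1: Compute median = 30; label A = above, B = below.
Labels in order: ABBBAABBABAA  (n_A = 6, n_B = 6)
Step 2: Count runs R = 7.
Step 3: Under H0 (random ordering), E[R] = 2*n_A*n_B/(n_A+n_B) + 1 = 2*6*6/12 + 1 = 7.0000.
        Var[R] = 2*n_A*n_B*(2*n_A*n_B - n_A - n_B) / ((n_A+n_B)^2 * (n_A+n_B-1)) = 4320/1584 = 2.7273.
        SD[R] = 1.6514.
Step 4: R = E[R], so z = 0 with no continuity correction.
Step 5: Two-sided p-value via normal approximation = 2*(1 - Phi(|z|)) = 1.000000.
Step 6: alpha = 0.05. fail to reject H0.

R = 7, z = 0.0000, p = 1.000000, fail to reject H0.


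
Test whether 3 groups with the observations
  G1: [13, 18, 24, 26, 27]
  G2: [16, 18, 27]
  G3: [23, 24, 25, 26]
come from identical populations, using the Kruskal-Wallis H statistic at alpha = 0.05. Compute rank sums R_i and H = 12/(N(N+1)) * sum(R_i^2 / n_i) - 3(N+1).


Step 1: Combine all N = 12 observations and assign midranks.
sorted (value, group, rank): (13,G1,1), (16,G2,2), (18,G1,3.5), (18,G2,3.5), (23,G3,5), (24,G1,6.5), (24,G3,6.5), (25,G3,8), (26,G1,9.5), (26,G3,9.5), (27,G1,11.5), (27,G2,11.5)
Step 2: Sum ranks within each group.
R_1 = 32 (n_1 = 5)
R_2 = 17 (n_2 = 3)
R_3 = 29 (n_3 = 4)
Step 3: H = 12/(N(N+1)) * sum(R_i^2/n_i) - 3(N+1)
     = 12/(12*13) * (32^2/5 + 17^2/3 + 29^2/4) - 3*13
     = 0.076923 * 511.383 - 39
     = 0.337179.
Step 4: Ties present; correction factor C = 1 - 24/(12^3 - 12) = 0.986014. Corrected H = 0.337179 / 0.986014 = 0.341962.
Step 5: Under H0, H ~ chi^2(2); p-value = 0.842838.
Step 6: alpha = 0.05. fail to reject H0.

H = 0.3420, df = 2, p = 0.842838, fail to reject H0.


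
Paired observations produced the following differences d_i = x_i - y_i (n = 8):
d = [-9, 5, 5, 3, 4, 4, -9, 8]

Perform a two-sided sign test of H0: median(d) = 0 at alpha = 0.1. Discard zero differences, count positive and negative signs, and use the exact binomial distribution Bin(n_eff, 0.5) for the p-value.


Step 1: Discard zero differences. Original n = 8; n_eff = number of nonzero differences = 8.
Nonzero differences (with sign): -9, +5, +5, +3, +4, +4, -9, +8
Step 2: Count signs: positive = 6, negative = 2.
Step 3: Under H0: P(positive) = 0.5, so the number of positives S ~ Bin(8, 0.5).
Step 4: Two-sided exact p-value = sum of Bin(8,0.5) probabilities at or below the observed probability = 0.289062.
Step 5: alpha = 0.1. fail to reject H0.

n_eff = 8, pos = 6, neg = 2, p = 0.289062, fail to reject H0.


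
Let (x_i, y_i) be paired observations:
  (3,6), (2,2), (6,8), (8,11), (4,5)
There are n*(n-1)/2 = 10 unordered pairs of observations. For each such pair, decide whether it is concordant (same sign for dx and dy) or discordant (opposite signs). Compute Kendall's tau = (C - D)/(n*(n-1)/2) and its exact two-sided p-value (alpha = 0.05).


Step 1: Enumerate the 10 unordered pairs (i,j) with i<j and classify each by sign(x_j-x_i) * sign(y_j-y_i).
  (1,2):dx=-1,dy=-4->C; (1,3):dx=+3,dy=+2->C; (1,4):dx=+5,dy=+5->C; (1,5):dx=+1,dy=-1->D
  (2,3):dx=+4,dy=+6->C; (2,4):dx=+6,dy=+9->C; (2,5):dx=+2,dy=+3->C; (3,4):dx=+2,dy=+3->C
  (3,5):dx=-2,dy=-3->C; (4,5):dx=-4,dy=-6->C
Step 2: C = 9, D = 1, total pairs = 10.
Step 3: tau = (C - D)/(n(n-1)/2) = (9 - 1)/10 = 0.800000.
Step 4: Exact two-sided p-value (enumerate n! = 120 permutations of y under H0): p = 0.083333.
Step 5: alpha = 0.05. fail to reject H0.

tau_b = 0.8000 (C=9, D=1), p = 0.083333, fail to reject H0.


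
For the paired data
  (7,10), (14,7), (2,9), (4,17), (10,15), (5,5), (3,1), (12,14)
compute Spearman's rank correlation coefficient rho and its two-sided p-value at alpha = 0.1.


Step 1: Rank x and y separately (midranks; no ties here).
rank(x): 7->5, 14->8, 2->1, 4->3, 10->6, 5->4, 3->2, 12->7
rank(y): 10->5, 7->3, 9->4, 17->8, 15->7, 5->2, 1->1, 14->6
Step 2: d_i = R_x(i) - R_y(i); compute d_i^2.
  (5-5)^2=0, (8-3)^2=25, (1-4)^2=9, (3-8)^2=25, (6-7)^2=1, (4-2)^2=4, (2-1)^2=1, (7-6)^2=1
sum(d^2) = 66.
Step 3: rho = 1 - 6*66 / (8*(8^2 - 1)) = 1 - 396/504 = 0.214286.
Step 4: Under H0, t = rho * sqrt((n-2)/(1-rho^2)) = 0.5374 ~ t(6).
Step 5: Two-sided p-value from the t-distribution with 6 df = 0.610344.
Step 6: alpha = 0.1. fail to reject H0.

rho = 0.2143, p = 0.610344, fail to reject H0 at alpha = 0.1.


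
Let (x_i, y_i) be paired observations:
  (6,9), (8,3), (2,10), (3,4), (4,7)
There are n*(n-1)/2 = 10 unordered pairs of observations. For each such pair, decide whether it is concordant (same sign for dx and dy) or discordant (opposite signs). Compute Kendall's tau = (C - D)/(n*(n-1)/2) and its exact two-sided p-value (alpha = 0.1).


Step 1: Enumerate the 10 unordered pairs (i,j) with i<j and classify each by sign(x_j-x_i) * sign(y_j-y_i).
  (1,2):dx=+2,dy=-6->D; (1,3):dx=-4,dy=+1->D; (1,4):dx=-3,dy=-5->C; (1,5):dx=-2,dy=-2->C
  (2,3):dx=-6,dy=+7->D; (2,4):dx=-5,dy=+1->D; (2,5):dx=-4,dy=+4->D; (3,4):dx=+1,dy=-6->D
  (3,5):dx=+2,dy=-3->D; (4,5):dx=+1,dy=+3->C
Step 2: C = 3, D = 7, total pairs = 10.
Step 3: tau = (C - D)/(n(n-1)/2) = (3 - 7)/10 = -0.400000.
Step 4: Exact two-sided p-value (enumerate n! = 120 permutations of y under H0): p = 0.483333.
Step 5: alpha = 0.1. fail to reject H0.

tau_b = -0.4000 (C=3, D=7), p = 0.483333, fail to reject H0.


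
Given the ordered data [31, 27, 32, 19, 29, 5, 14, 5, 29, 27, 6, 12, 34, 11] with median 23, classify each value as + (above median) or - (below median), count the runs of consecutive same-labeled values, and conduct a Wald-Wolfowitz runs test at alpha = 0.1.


Step 1: Compute median = 23; label A = above, B = below.
Labels in order: AAABABBBAABBAB  (n_A = 7, n_B = 7)
Step 2: Count runs R = 8.
Step 3: Under H0 (random ordering), E[R] = 2*n_A*n_B/(n_A+n_B) + 1 = 2*7*7/14 + 1 = 8.0000.
        Var[R] = 2*n_A*n_B*(2*n_A*n_B - n_A - n_B) / ((n_A+n_B)^2 * (n_A+n_B-1)) = 8232/2548 = 3.2308.
        SD[R] = 1.7974.
Step 4: R = E[R], so z = 0 with no continuity correction.
Step 5: Two-sided p-value via normal approximation = 2*(1 - Phi(|z|)) = 1.000000.
Step 6: alpha = 0.1. fail to reject H0.

R = 8, z = 0.0000, p = 1.000000, fail to reject H0.


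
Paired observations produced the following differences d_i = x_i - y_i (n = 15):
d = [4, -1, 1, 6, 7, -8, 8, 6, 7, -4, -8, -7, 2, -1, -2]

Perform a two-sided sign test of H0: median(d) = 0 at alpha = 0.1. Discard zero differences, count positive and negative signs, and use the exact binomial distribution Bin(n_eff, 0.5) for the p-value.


Step 1: Discard zero differences. Original n = 15; n_eff = number of nonzero differences = 15.
Nonzero differences (with sign): +4, -1, +1, +6, +7, -8, +8, +6, +7, -4, -8, -7, +2, -1, -2
Step 2: Count signs: positive = 8, negative = 7.
Step 3: Under H0: P(positive) = 0.5, so the number of positives S ~ Bin(15, 0.5).
Step 4: Two-sided exact p-value = sum of Bin(15,0.5) probabilities at or below the observed probability = 1.000000.
Step 5: alpha = 0.1. fail to reject H0.

n_eff = 15, pos = 8, neg = 7, p = 1.000000, fail to reject H0.


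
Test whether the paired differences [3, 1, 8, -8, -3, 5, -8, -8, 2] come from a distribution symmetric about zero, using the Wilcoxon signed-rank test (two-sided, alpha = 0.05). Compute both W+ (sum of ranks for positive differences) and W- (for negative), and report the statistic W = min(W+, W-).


Step 1: Drop any zero differences (none here) and take |d_i|.
|d| = [3, 1, 8, 8, 3, 5, 8, 8, 2]
Step 2: Midrank |d_i| (ties get averaged ranks).
ranks: |3|->3.5, |1|->1, |8|->7.5, |8|->7.5, |3|->3.5, |5|->5, |8|->7.5, |8|->7.5, |2|->2
Step 3: Attach original signs; sum ranks with positive sign and with negative sign.
W+ = 3.5 + 1 + 7.5 + 5 + 2 = 19
W- = 7.5 + 3.5 + 7.5 + 7.5 = 26
(Check: W+ + W- = 45 should equal n(n+1)/2 = 45.)
Step 4: Test statistic W = min(W+, W-) = 19.
Step 5: Ties in |d|, so use the tie-corrected normal approximation.
        E[W] = n(n+1)/4 = 9*10/4 = 22.5.
        Tie groups: |d|=3 (t=2), |d|=8 (t=4); sum(t^3 - t) = 66.
        Var[W] = n(n+1)(2n+1)/24 - sum(t^3-t)/48 = 1710/24 - 66/48 = 69.875.
        z = (W - E[W]) / sqrt(Var[W]) = (19 - 22.5) / 8.3591 = -0.4187.
        Two-sided p = 2*Phi(z) = 0.675432.
Step 6: alpha = 0.05. fail to reject H0.

W+ = 19, W- = 26, W = min = 19, p = 0.675432, fail to reject H0.


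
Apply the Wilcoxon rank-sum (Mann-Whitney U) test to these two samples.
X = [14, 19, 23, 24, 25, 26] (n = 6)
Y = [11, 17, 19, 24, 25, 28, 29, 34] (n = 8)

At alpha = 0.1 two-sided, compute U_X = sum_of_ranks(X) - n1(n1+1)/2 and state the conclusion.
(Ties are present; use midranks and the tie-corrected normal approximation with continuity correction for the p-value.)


Step 1: Combine and sort all 14 observations; assign midranks.
sorted (value, group): (11,Y), (14,X), (17,Y), (19,X), (19,Y), (23,X), (24,X), (24,Y), (25,X), (25,Y), (26,X), (28,Y), (29,Y), (34,Y)
ranks: 11->1, 14->2, 17->3, 19->4.5, 19->4.5, 23->6, 24->7.5, 24->7.5, 25->9.5, 25->9.5, 26->11, 28->12, 29->13, 34->14
Step 2: Rank sum for X: R1 = 2 + 4.5 + 6 + 7.5 + 9.5 + 11 = 40.5.
Step 3: U_X = R1 - n1(n1+1)/2 = 40.5 - 6*7/2 = 40.5 - 21 = 19.5.
       U_Y = n1*n2 - U_X = 48 - 19.5 = 28.5.
Step 4: Ties are present, so use the tie-corrected normal approximation (with continuity correction) for the p-value.
Step 5: p-value = 0.604382; compare to alpha = 0.1. fail to reject H0.

U_X = 19.5, p = 0.604382, fail to reject H0 at alpha = 0.1.


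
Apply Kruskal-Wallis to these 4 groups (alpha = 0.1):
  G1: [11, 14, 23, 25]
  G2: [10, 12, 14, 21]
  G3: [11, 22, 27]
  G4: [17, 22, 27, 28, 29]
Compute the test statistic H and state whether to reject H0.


Step 1: Combine all N = 16 observations and assign midranks.
sorted (value, group, rank): (10,G2,1), (11,G1,2.5), (11,G3,2.5), (12,G2,4), (14,G1,5.5), (14,G2,5.5), (17,G4,7), (21,G2,8), (22,G3,9.5), (22,G4,9.5), (23,G1,11), (25,G1,12), (27,G3,13.5), (27,G4,13.5), (28,G4,15), (29,G4,16)
Step 2: Sum ranks within each group.
R_1 = 31 (n_1 = 4)
R_2 = 18.5 (n_2 = 4)
R_3 = 25.5 (n_3 = 3)
R_4 = 61 (n_4 = 5)
Step 3: H = 12/(N(N+1)) * sum(R_i^2/n_i) - 3(N+1)
     = 12/(16*17) * (31^2/4 + 18.5^2/4 + 25.5^2/3 + 61^2/5) - 3*17
     = 0.044118 * 1286.76 - 51
     = 5.768934.
Step 4: Ties present; correction factor C = 1 - 24/(16^3 - 16) = 0.994118. Corrected H = 5.768934 / 0.994118 = 5.803070.
Step 5: Under H0, H ~ chi^2(3); p-value = 0.121594.
Step 6: alpha = 0.1. fail to reject H0.

H = 5.8031, df = 3, p = 0.121594, fail to reject H0.


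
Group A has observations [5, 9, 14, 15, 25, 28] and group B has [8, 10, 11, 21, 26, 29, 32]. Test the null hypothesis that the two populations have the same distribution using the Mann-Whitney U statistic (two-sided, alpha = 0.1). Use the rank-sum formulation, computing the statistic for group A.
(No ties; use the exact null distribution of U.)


Step 1: Combine and sort all 13 observations; assign midranks.
sorted (value, group): (5,X), (8,Y), (9,X), (10,Y), (11,Y), (14,X), (15,X), (21,Y), (25,X), (26,Y), (28,X), (29,Y), (32,Y)
ranks: 5->1, 8->2, 9->3, 10->4, 11->5, 14->6, 15->7, 21->8, 25->9, 26->10, 28->11, 29->12, 32->13
Step 2: Rank sum for X: R1 = 1 + 3 + 6 + 7 + 9 + 11 = 37.
Step 3: U_X = R1 - n1(n1+1)/2 = 37 - 6*7/2 = 37 - 21 = 16.
       U_Y = n1*n2 - U_X = 42 - 16 = 26.
Step 4: No ties, so the exact null distribution of U (based on enumerating the C(13,6) = 1716 equally likely rank assignments) gives the two-sided p-value.
Step 5: p-value = 0.533800; compare to alpha = 0.1. fail to reject H0.

U_X = 16, p = 0.533800, fail to reject H0 at alpha = 0.1.


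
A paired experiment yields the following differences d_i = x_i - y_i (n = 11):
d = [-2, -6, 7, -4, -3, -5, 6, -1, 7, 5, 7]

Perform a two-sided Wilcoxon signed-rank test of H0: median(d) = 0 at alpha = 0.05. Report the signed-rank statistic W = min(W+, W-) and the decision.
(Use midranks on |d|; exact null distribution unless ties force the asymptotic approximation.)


Step 1: Drop any zero differences (none here) and take |d_i|.
|d| = [2, 6, 7, 4, 3, 5, 6, 1, 7, 5, 7]
Step 2: Midrank |d_i| (ties get averaged ranks).
ranks: |2|->2, |6|->7.5, |7|->10, |4|->4, |3|->3, |5|->5.5, |6|->7.5, |1|->1, |7|->10, |5|->5.5, |7|->10
Step 3: Attach original signs; sum ranks with positive sign and with negative sign.
W+ = 10 + 7.5 + 10 + 5.5 + 10 = 43
W- = 2 + 7.5 + 4 + 3 + 5.5 + 1 = 23
(Check: W+ + W- = 66 should equal n(n+1)/2 = 66.)
Step 4: Test statistic W = min(W+, W-) = 23.
Step 5: Ties in |d|, so use the tie-corrected normal approximation.
        E[W] = n(n+1)/4 = 11*12/4 = 33.
        Tie groups: |d|=5 (t=2), |d|=6 (t=2), |d|=7 (t=3); sum(t^3 - t) = 36.
        Var[W] = n(n+1)(2n+1)/24 - sum(t^3-t)/48 = 3036/24 - 36/48 = 125.75.
        z = (W - E[W]) / sqrt(Var[W]) = (23 - 33) / 11.2138 = -0.8918.
        Two-sided p = 2*Phi(z) = 0.372524.
Step 6: alpha = 0.05. fail to reject H0.

W+ = 43, W- = 23, W = min = 23, p = 0.372524, fail to reject H0.


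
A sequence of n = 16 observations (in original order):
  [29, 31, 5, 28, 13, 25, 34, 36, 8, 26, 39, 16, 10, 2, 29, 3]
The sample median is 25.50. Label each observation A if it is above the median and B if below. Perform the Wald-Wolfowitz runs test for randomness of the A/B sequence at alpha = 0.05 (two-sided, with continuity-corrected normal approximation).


Step 1: Compute median = 25.50; label A = above, B = below.
Labels in order: AABABBAABAABBBAB  (n_A = 8, n_B = 8)
Step 2: Count runs R = 10.
Step 3: Under H0 (random ordering), E[R] = 2*n_A*n_B/(n_A+n_B) + 1 = 2*8*8/16 + 1 = 9.0000.
        Var[R] = 2*n_A*n_B*(2*n_A*n_B - n_A - n_B) / ((n_A+n_B)^2 * (n_A+n_B-1)) = 14336/3840 = 3.7333.
        SD[R] = 1.9322.
Step 4: Continuity-corrected z = (R - 0.5 - E[R]) / SD[R] = (10 - 0.5 - 9.0000) / 1.9322 = 0.2588.
Step 5: Two-sided p-value via normal approximation = 2*(1 - Phi(|z|)) = 0.795809.
Step 6: alpha = 0.05. fail to reject H0.

R = 10, z = 0.2588, p = 0.795809, fail to reject H0.


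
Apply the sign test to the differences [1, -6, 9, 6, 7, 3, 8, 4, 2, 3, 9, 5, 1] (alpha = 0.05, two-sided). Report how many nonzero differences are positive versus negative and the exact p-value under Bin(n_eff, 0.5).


Step 1: Discard zero differences. Original n = 13; n_eff = number of nonzero differences = 13.
Nonzero differences (with sign): +1, -6, +9, +6, +7, +3, +8, +4, +2, +3, +9, +5, +1
Step 2: Count signs: positive = 12, negative = 1.
Step 3: Under H0: P(positive) = 0.5, so the number of positives S ~ Bin(13, 0.5).
Step 4: Two-sided exact p-value = sum of Bin(13,0.5) probabilities at or below the observed probability = 0.003418.
Step 5: alpha = 0.05. reject H0.

n_eff = 13, pos = 12, neg = 1, p = 0.003418, reject H0.


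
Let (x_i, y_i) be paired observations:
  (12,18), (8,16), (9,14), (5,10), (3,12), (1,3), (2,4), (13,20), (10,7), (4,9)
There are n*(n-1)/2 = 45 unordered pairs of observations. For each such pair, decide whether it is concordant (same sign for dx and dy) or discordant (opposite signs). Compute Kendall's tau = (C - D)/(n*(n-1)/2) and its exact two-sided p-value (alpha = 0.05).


Step 1: Enumerate the 45 unordered pairs (i,j) with i<j and classify each by sign(x_j-x_i) * sign(y_j-y_i).
  (1,2):dx=-4,dy=-2->C; (1,3):dx=-3,dy=-4->C; (1,4):dx=-7,dy=-8->C; (1,5):dx=-9,dy=-6->C
  (1,6):dx=-11,dy=-15->C; (1,7):dx=-10,dy=-14->C; (1,8):dx=+1,dy=+2->C; (1,9):dx=-2,dy=-11->C
  (1,10):dx=-8,dy=-9->C; (2,3):dx=+1,dy=-2->D; (2,4):dx=-3,dy=-6->C; (2,5):dx=-5,dy=-4->C
  (2,6):dx=-7,dy=-13->C; (2,7):dx=-6,dy=-12->C; (2,8):dx=+5,dy=+4->C; (2,9):dx=+2,dy=-9->D
  (2,10):dx=-4,dy=-7->C; (3,4):dx=-4,dy=-4->C; (3,5):dx=-6,dy=-2->C; (3,6):dx=-8,dy=-11->C
  (3,7):dx=-7,dy=-10->C; (3,8):dx=+4,dy=+6->C; (3,9):dx=+1,dy=-7->D; (3,10):dx=-5,dy=-5->C
  (4,5):dx=-2,dy=+2->D; (4,6):dx=-4,dy=-7->C; (4,7):dx=-3,dy=-6->C; (4,8):dx=+8,dy=+10->C
  (4,9):dx=+5,dy=-3->D; (4,10):dx=-1,dy=-1->C; (5,6):dx=-2,dy=-9->C; (5,7):dx=-1,dy=-8->C
  (5,8):dx=+10,dy=+8->C; (5,9):dx=+7,dy=-5->D; (5,10):dx=+1,dy=-3->D; (6,7):dx=+1,dy=+1->C
  (6,8):dx=+12,dy=+17->C; (6,9):dx=+9,dy=+4->C; (6,10):dx=+3,dy=+6->C; (7,8):dx=+11,dy=+16->C
  (7,9):dx=+8,dy=+3->C; (7,10):dx=+2,dy=+5->C; (8,9):dx=-3,dy=-13->C; (8,10):dx=-9,dy=-11->C
  (9,10):dx=-6,dy=+2->D
Step 2: C = 37, D = 8, total pairs = 45.
Step 3: tau = (C - D)/(n(n-1)/2) = (37 - 8)/45 = 0.644444.
Step 4: Exact two-sided p-value (enumerate n! = 3628800 permutations of y under H0): p = 0.009148.
Step 5: alpha = 0.05. reject H0.

tau_b = 0.6444 (C=37, D=8), p = 0.009148, reject H0.


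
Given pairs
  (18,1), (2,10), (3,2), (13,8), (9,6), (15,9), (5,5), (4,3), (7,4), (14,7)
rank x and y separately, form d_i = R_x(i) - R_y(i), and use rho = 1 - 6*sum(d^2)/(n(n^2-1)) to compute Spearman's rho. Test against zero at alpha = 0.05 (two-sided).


Step 1: Rank x and y separately (midranks; no ties here).
rank(x): 18->10, 2->1, 3->2, 13->7, 9->6, 15->9, 5->4, 4->3, 7->5, 14->8
rank(y): 1->1, 10->10, 2->2, 8->8, 6->6, 9->9, 5->5, 3->3, 4->4, 7->7
Step 2: d_i = R_x(i) - R_y(i); compute d_i^2.
  (10-1)^2=81, (1-10)^2=81, (2-2)^2=0, (7-8)^2=1, (6-6)^2=0, (9-9)^2=0, (4-5)^2=1, (3-3)^2=0, (5-4)^2=1, (8-7)^2=1
sum(d^2) = 166.
Step 3: rho = 1 - 6*166 / (10*(10^2 - 1)) = 1 - 996/990 = -0.006061.
Step 4: Under H0, t = rho * sqrt((n-2)/(1-rho^2)) = -0.0171 ~ t(8).
Step 5: Two-sided p-value from the t-distribution with 8 df = 0.986743.
Step 6: alpha = 0.05. fail to reject H0.

rho = -0.0061, p = 0.986743, fail to reject H0 at alpha = 0.05.


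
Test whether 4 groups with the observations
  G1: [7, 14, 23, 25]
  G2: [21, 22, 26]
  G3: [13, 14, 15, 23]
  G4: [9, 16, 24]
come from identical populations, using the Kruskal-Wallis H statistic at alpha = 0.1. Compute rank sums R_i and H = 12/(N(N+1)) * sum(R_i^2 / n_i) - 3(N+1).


Step 1: Combine all N = 14 observations and assign midranks.
sorted (value, group, rank): (7,G1,1), (9,G4,2), (13,G3,3), (14,G1,4.5), (14,G3,4.5), (15,G3,6), (16,G4,7), (21,G2,8), (22,G2,9), (23,G1,10.5), (23,G3,10.5), (24,G4,12), (25,G1,13), (26,G2,14)
Step 2: Sum ranks within each group.
R_1 = 29 (n_1 = 4)
R_2 = 31 (n_2 = 3)
R_3 = 24 (n_3 = 4)
R_4 = 21 (n_4 = 3)
Step 3: H = 12/(N(N+1)) * sum(R_i^2/n_i) - 3(N+1)
     = 12/(14*15) * (29^2/4 + 31^2/3 + 24^2/4 + 21^2/3) - 3*15
     = 0.057143 * 821.583 - 45
     = 1.947619.
Step 4: Ties present; correction factor C = 1 - 12/(14^3 - 14) = 0.995604. Corrected H = 1.947619 / 0.995604 = 1.956218.
Step 5: Under H0, H ~ chi^2(3); p-value = 0.581543.
Step 6: alpha = 0.1. fail to reject H0.

H = 1.9562, df = 3, p = 0.581543, fail to reject H0.


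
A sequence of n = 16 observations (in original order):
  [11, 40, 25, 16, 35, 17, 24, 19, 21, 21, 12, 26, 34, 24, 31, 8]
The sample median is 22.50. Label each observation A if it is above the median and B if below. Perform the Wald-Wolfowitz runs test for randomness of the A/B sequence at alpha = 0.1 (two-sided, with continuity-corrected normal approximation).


Step 1: Compute median = 22.50; label A = above, B = below.
Labels in order: BAABABABBBBAAAAB  (n_A = 8, n_B = 8)
Step 2: Count runs R = 9.
Step 3: Under H0 (random ordering), E[R] = 2*n_A*n_B/(n_A+n_B) + 1 = 2*8*8/16 + 1 = 9.0000.
        Var[R] = 2*n_A*n_B*(2*n_A*n_B - n_A - n_B) / ((n_A+n_B)^2 * (n_A+n_B-1)) = 14336/3840 = 3.7333.
        SD[R] = 1.9322.
Step 4: R = E[R], so z = 0 with no continuity correction.
Step 5: Two-sided p-value via normal approximation = 2*(1 - Phi(|z|)) = 1.000000.
Step 6: alpha = 0.1. fail to reject H0.

R = 9, z = 0.0000, p = 1.000000, fail to reject H0.


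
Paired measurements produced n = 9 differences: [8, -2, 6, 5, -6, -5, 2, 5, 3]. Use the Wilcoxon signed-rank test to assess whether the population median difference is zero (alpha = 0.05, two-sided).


Step 1: Drop any zero differences (none here) and take |d_i|.
|d| = [8, 2, 6, 5, 6, 5, 2, 5, 3]
Step 2: Midrank |d_i| (ties get averaged ranks).
ranks: |8|->9, |2|->1.5, |6|->7.5, |5|->5, |6|->7.5, |5|->5, |2|->1.5, |5|->5, |3|->3
Step 3: Attach original signs; sum ranks with positive sign and with negative sign.
W+ = 9 + 7.5 + 5 + 1.5 + 5 + 3 = 31
W- = 1.5 + 7.5 + 5 = 14
(Check: W+ + W- = 45 should equal n(n+1)/2 = 45.)
Step 4: Test statistic W = min(W+, W-) = 14.
Step 5: Ties in |d|, so use the tie-corrected normal approximation.
        E[W] = n(n+1)/4 = 9*10/4 = 22.5.
        Tie groups: |d|=2 (t=2), |d|=5 (t=3), |d|=6 (t=2); sum(t^3 - t) = 36.
        Var[W] = n(n+1)(2n+1)/24 - sum(t^3-t)/48 = 1710/24 - 36/48 = 70.5.
        z = (W - E[W]) / sqrt(Var[W]) = (14 - 22.5) / 8.3964 = -1.0123.
        Two-sided p = 2*Phi(z) = 0.311378.
Step 6: alpha = 0.05. fail to reject H0.

W+ = 31, W- = 14, W = min = 14, p = 0.311378, fail to reject H0.


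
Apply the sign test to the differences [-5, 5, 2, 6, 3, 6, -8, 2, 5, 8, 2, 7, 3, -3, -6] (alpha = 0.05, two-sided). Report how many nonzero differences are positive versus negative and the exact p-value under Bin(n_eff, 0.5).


Step 1: Discard zero differences. Original n = 15; n_eff = number of nonzero differences = 15.
Nonzero differences (with sign): -5, +5, +2, +6, +3, +6, -8, +2, +5, +8, +2, +7, +3, -3, -6
Step 2: Count signs: positive = 11, negative = 4.
Step 3: Under H0: P(positive) = 0.5, so the number of positives S ~ Bin(15, 0.5).
Step 4: Two-sided exact p-value = sum of Bin(15,0.5) probabilities at or below the observed probability = 0.118469.
Step 5: alpha = 0.05. fail to reject H0.

n_eff = 15, pos = 11, neg = 4, p = 0.118469, fail to reject H0.


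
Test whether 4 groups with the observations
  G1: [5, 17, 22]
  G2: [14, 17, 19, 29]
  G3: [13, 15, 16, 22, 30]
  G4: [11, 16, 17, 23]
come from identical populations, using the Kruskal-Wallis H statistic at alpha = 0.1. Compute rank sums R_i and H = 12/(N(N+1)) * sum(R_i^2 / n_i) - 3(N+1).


Step 1: Combine all N = 16 observations and assign midranks.
sorted (value, group, rank): (5,G1,1), (11,G4,2), (13,G3,3), (14,G2,4), (15,G3,5), (16,G3,6.5), (16,G4,6.5), (17,G1,9), (17,G2,9), (17,G4,9), (19,G2,11), (22,G1,12.5), (22,G3,12.5), (23,G4,14), (29,G2,15), (30,G3,16)
Step 2: Sum ranks within each group.
R_1 = 22.5 (n_1 = 3)
R_2 = 39 (n_2 = 4)
R_3 = 43 (n_3 = 5)
R_4 = 31.5 (n_4 = 4)
Step 3: H = 12/(N(N+1)) * sum(R_i^2/n_i) - 3(N+1)
     = 12/(16*17) * (22.5^2/3 + 39^2/4 + 43^2/5 + 31.5^2/4) - 3*17
     = 0.044118 * 1166.86 - 51
     = 0.479228.
Step 4: Ties present; correction factor C = 1 - 36/(16^3 - 16) = 0.991176. Corrected H = 0.479228 / 0.991176 = 0.483494.
Step 5: Under H0, H ~ chi^2(3); p-value = 0.922502.
Step 6: alpha = 0.1. fail to reject H0.

H = 0.4835, df = 3, p = 0.922502, fail to reject H0.
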